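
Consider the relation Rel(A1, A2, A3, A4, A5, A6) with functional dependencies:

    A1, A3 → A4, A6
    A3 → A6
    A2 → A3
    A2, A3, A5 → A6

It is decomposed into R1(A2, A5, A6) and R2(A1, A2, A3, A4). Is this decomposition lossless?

No

Common attributes: R1 ∩ R2 = {A2}.
Closure of {A2}: A2 → A3 applies, adding A3; A3 → A6 applies, adding A6. So (A2)⁺ = {A2, A3, A6}.
The closure contains neither all of R1 = {A2, A5, A6} nor all of R2 = {A1, A2, A3, A4}, so the common attributes are not a superkey of either fragment. The join is lossy.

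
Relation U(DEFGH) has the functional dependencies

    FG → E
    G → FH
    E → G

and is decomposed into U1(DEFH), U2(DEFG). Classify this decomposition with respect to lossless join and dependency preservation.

lossless and dependency-preserving

Lossless test: (DEF)⁺ = {DEFGH}, which contains all of one fragment — lossless.
Dependency preservation: G → FH is not contained in any single fragment, but the restricted closure of its left-hand side across the fragments still reaches the right-hand side; the remaining FDs each lie inside some fragment. All dependencies are preserved.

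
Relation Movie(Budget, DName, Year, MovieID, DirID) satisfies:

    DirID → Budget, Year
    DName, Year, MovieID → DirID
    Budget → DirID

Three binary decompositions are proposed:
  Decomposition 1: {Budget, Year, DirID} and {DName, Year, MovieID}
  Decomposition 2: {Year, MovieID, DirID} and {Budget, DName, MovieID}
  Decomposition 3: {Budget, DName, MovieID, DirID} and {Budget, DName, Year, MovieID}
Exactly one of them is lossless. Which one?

Decomposition 1: common = {Year}, closure = {Year} → lossy.
Decomposition 2: common = {MovieID}, closure = {MovieID} → lossy.
Decomposition 3: common = {Budget, DName, MovieID}, closure = {Budget, DName, Year, MovieID, DirID} → lossless.

Decomposition 3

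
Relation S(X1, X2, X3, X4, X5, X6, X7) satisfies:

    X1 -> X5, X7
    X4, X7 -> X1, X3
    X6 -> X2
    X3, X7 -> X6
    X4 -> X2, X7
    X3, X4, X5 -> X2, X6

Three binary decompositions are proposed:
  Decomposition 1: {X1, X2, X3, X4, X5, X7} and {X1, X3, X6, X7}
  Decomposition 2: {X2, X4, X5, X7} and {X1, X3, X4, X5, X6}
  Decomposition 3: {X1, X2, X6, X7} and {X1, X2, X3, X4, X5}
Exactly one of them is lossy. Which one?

Decomposition 1: common = {X1, X3, X7}, closure = {X1, X2, X3, X5, X6, X7} → lossless.
Decomposition 2: common = {X4, X5}, closure = {X1, X2, X3, X4, X5, X6, X7} → lossless.
Decomposition 3: common = {X1, X2}, closure = {X1, X2, X5, X7} → lossy.

Decomposition 3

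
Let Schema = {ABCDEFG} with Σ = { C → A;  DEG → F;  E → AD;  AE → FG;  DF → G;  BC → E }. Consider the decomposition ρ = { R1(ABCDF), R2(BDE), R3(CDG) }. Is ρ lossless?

Chase test. Columns are ABCDEFG; row i has aⱼ where attribute j ∈ Ri, else bᵢⱼ.
Initial tableau (one row per fragment):
  row 1: a1 a2 a3 a4 b15 a6 b17
  row 2: b21 a2 b23 a4 a5 b26 b27
  row 3: b31 b32 a3 a4 b35 b36 a7
Rows 1 and 3 agree on C; apply C→A and equate their A entries.
No row becomes fully distinguished — the join is lossy.

No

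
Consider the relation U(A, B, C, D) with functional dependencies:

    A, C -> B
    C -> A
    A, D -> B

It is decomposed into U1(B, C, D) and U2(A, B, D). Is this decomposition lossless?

No

Common attributes: U1 ∩ U2 = {B, D}.
No dependency enlarges {B, D}, so (B, D)⁺ = {B, D}.
The closure contains neither all of U1 = {B, C, D} nor all of U2 = {A, B, D}, so the common attributes are not a superkey of either fragment. The join is lossy.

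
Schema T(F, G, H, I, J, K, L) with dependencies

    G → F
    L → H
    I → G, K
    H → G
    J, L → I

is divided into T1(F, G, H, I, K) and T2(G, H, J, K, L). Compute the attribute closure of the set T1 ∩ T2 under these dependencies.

F, G, H, K

T1 ∩ T2 = {G, H, K}.
G → F applies, adding F
Closure: {F, G, H, K}.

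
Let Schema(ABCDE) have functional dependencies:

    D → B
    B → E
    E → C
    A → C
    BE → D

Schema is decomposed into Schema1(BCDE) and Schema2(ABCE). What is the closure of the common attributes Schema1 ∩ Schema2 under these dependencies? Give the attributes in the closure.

BCDE

Schema1 ∩ Schema2 = {BCE}.
BE → D applies, adding D
Closure: {BCDE}.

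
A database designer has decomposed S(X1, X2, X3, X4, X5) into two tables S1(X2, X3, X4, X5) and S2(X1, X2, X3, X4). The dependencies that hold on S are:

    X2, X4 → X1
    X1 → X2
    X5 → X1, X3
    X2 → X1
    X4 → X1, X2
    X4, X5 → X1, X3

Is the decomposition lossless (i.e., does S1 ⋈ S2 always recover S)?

Yes

Common attributes: S1 ∩ S2 = {X2, X3, X4}.
Closure of {X2, X3, X4}: X2, X4 → X1 applies, adding X1. So (X2, X3, X4)⁺ = {X1, X2, X3, X4}.
This closure contains every attribute of S2, so S1 ∩ S2 → S2. The join is lossless.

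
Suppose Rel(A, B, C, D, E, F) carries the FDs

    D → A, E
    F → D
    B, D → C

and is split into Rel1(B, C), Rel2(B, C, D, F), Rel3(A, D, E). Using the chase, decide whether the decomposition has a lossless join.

Chase test. Columns are A, B, C, D, E, F; row i has aⱼ where attribute j ∈ Reli, else bᵢⱼ.
Initial tableau (one row per fragment):
  row 1: b11 a2 a3 b14 b15 b16
  row 2: b21 a2 a3 a4 b25 a6
  row 3: a1 b32 b33 a4 a5 b36
Rows 2 and 3 agree on D; apply D→A, E and equate their A, E entries.
Row 2 is now all distinguished symbols — the join is lossless.

Yes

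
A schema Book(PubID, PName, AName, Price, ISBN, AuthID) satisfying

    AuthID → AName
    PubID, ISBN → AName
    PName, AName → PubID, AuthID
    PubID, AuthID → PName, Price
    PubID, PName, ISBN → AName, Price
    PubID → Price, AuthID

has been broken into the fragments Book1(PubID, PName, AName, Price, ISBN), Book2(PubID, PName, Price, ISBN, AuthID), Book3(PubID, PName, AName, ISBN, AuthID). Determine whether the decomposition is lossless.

Yes

Chase test. Columns are PubID, PName, AName, Price, ISBN, AuthID; row i has aⱼ where attribute j ∈ Booki, else bᵢⱼ.
Initial tableau (one row per fragment):
  row 1: a1 a2 a3 a4 a5 b16
  row 2: a1 a2 b23 a4 a5 a6
  row 3: a1 a2 a3 b34 a5 a6
Rows 2 and 3 agree on AuthID; apply AuthID→AName and equate their AName entries.
Rows 1 and 2 agree on PName, AName; apply PName, AName→PubID, AuthID and equate their PubID, AuthID entries.
Rows 1 and 3 agree on PubID, AuthID; apply PubID, AuthID→PName, Price and equate their PName, Price entries.
Row 1 is now all distinguished symbols — the join is lossless.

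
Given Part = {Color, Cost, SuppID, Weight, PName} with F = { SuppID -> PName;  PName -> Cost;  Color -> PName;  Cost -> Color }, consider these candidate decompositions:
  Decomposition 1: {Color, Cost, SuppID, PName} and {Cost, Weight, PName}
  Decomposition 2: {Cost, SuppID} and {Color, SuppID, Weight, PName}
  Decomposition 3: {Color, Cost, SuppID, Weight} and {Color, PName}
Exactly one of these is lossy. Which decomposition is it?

Decomposition 1

Decomposition 1: common = {Cost, PName}, closure = {Color, Cost, PName} → lossy.
Decomposition 2: common = {SuppID}, closure = {Color, Cost, SuppID, PName} → lossless.
Decomposition 3: common = {Color}, closure = {Color, Cost, PName} → lossless.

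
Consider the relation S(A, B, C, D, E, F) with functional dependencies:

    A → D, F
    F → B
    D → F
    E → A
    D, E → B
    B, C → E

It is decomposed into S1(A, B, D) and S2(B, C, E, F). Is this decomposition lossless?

No

Common attributes: S1 ∩ S2 = {B}.
No dependency enlarges {B}, so (B)⁺ = {B}.
The closure contains neither all of S1 = {A, B, D} nor all of S2 = {B, C, E, F}, so the common attributes are not a superkey of either fragment. The join is lossy.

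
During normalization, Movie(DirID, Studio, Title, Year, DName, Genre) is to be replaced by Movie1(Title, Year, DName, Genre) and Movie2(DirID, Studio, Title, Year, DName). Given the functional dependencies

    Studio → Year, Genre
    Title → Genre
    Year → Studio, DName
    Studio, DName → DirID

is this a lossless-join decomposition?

Common attributes: Movie1 ∩ Movie2 = {Title, Year, DName}.
Closure of {Title, Year, DName}: Title → Genre applies, adding Genre; Year → Studio, DName applies, adding Studio; Studio, DName → DirID applies, adding DirID. So (Title, Year, DName)⁺ = {DirID, Studio, Title, Year, DName, Genre}.
This closure contains every attribute of Movie1, so Movie1 ∩ Movie2 → Movie1. The join is lossless.

Yes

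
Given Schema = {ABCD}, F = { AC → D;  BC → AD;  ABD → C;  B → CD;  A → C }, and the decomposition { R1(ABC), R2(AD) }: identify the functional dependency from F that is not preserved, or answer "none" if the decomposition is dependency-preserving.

AC → D: restricted closure across fragments reaches D.
BC → AD: restricted closure across fragments reaches AD.
ABD → C: restricted closure across fragments reaches C.
B → CD: restricted closure across fragments reaches CD.
A → C lies within R1.
Every dependency is enforceable on the fragments, so the decomposition is dependency-preserving.

none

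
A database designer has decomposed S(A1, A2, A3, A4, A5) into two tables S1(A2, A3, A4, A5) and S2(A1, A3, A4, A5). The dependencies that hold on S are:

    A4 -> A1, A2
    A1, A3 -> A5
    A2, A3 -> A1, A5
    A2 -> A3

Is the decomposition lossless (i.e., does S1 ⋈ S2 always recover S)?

Common attributes: S1 ∩ S2 = {A3, A4, A5}.
Closure of {A3, A4, A5}: A4 → A1, A2 applies, adding A1, A2. So (A3, A4, A5)⁺ = {A1, A2, A3, A4, A5}.
This closure contains every attribute of S1, so S1 ∩ S2 → S1. The join is lossless.

Yes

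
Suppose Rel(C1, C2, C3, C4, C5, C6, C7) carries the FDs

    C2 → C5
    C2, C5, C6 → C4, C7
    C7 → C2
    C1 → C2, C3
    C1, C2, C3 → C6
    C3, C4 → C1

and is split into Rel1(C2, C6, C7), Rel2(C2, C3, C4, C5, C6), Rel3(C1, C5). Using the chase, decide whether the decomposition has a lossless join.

Chase test. Columns are C1, C2, C3, C4, C5, C6, C7; row i has aⱼ where attribute j ∈ Reli, else bᵢⱼ.
Initial tableau (one row per fragment):
  row 1: b11 a2 b13 b14 b15 a6 a7
  row 2: b21 a2 a3 a4 a5 a6 b27
  row 3: a1 b32 b33 b34 a5 b36 b37
Rows 1 and 2 agree on C2; apply C2→C5 and equate their C5 entries.
Rows 1 and 2 agree on C2, C5, C6; apply C2, C5, C6→C4, C7 and equate their C4, C7 entries.
No row becomes fully distinguished — the join is lossy.

No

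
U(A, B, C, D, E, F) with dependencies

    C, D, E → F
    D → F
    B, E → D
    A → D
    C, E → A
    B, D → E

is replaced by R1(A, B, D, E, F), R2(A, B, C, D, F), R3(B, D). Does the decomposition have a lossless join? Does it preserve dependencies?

lossless but not dependency-preserving

Lossless test (chase): Rows 1 and 3 agree on D; apply D→F and equate their F entries. Rows 1 and 2 agree on B, D; apply B, D→E and equate their E entries. Rows 1 and 3 agree on B, D; apply B, D→E and equate their E entries. Row 2 is now all distinguished symbols — the join is lossless.
Dependency preservation: the restricted closure of {C, E} across the fragments never reaches {A}, so C, E → A cannot be enforced without a join — not preserved.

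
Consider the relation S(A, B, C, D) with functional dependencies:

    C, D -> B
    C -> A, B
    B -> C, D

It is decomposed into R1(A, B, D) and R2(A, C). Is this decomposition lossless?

No

Common attributes: R1 ∩ R2 = {A}.
No dependency enlarges {A}, so (A)⁺ = {A}.
The closure contains neither all of R1 = {A, B, D} nor all of R2 = {A, C}, so the common attributes are not a superkey of either fragment. The join is lossy.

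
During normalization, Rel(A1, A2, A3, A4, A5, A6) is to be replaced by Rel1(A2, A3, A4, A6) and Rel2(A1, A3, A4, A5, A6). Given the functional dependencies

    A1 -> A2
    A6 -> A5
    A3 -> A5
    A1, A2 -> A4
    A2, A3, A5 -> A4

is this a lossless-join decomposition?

Common attributes: Rel1 ∩ Rel2 = {A3, A4, A6}.
Closure of {A3, A4, A6}: A6 → A5 applies, adding A5. So (A3, A4, A6)⁺ = {A3, A4, A5, A6}.
The closure contains neither all of Rel1 = {A2, A3, A4, A6} nor all of Rel2 = {A1, A3, A4, A5, A6}, so the common attributes are not a superkey of either fragment. The join is lossy.

No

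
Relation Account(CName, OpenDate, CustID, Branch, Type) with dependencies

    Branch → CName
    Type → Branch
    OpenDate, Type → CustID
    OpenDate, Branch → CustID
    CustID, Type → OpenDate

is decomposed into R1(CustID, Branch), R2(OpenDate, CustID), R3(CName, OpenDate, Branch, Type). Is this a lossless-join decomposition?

Chase test. Columns are CName, OpenDate, CustID, Branch, Type; row i has aⱼ where attribute j ∈ Ri, else bᵢⱼ.
Initial tableau (one row per fragment):
  row 1: b11 b12 a3 a4 b15
  row 2: b21 a2 a3 b24 b25
  row 3: a1 a2 b33 a4 a5
Rows 1 and 3 agree on Branch; apply Branch→CName and equate their CName entries.
No row becomes fully distinguished — the join is lossy.

No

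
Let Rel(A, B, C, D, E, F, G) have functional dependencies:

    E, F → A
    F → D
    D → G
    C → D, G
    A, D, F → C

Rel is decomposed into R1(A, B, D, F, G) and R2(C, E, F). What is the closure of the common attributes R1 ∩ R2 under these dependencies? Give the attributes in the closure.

R1 ∩ R2 = {F}.
F → D applies, adding D
D → G applies, adding G
Closure: {D, F, G}.

D, F, G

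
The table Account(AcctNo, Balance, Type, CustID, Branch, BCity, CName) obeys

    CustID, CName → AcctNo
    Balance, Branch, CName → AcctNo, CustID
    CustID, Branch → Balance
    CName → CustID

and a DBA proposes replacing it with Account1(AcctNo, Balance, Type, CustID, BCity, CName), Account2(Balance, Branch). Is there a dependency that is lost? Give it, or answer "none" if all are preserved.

CustID, Branch → Balance

Check CustID, Branch → Balance: no single fragment contains all of {Balance, CustID, Branch}, and the restricted closure of {CustID, Branch} across the fragments never reaches {Balance}.
CustID, CName → AcctNo is preserved.
Balance, Branch, CName → AcctNo, CustID is preserved.
CName → CustID is preserved.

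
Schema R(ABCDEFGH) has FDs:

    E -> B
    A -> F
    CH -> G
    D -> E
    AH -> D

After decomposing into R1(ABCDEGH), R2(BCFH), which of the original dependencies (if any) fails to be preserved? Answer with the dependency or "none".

Check A → F: no single fragment contains all of {AF}, and the restricted closure of {A} across the fragments never reaches {F}.
E → B is preserved.
CH → G is preserved.
D → E is preserved.
AH → D is preserved.

A -> F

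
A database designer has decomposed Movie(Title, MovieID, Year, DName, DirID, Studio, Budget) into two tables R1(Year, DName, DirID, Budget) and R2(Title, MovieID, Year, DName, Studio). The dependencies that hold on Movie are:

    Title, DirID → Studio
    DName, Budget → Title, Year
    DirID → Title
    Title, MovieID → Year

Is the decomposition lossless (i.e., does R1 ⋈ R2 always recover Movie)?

No

Common attributes: R1 ∩ R2 = {Year, DName}.
No dependency enlarges {Year, DName}, so (Year, DName)⁺ = {Year, DName}.
The closure contains neither all of R1 = {Year, DName, DirID, Budget} nor all of R2 = {Title, MovieID, Year, DName, Studio}, so the common attributes are not a superkey of either fragment. The join is lossy.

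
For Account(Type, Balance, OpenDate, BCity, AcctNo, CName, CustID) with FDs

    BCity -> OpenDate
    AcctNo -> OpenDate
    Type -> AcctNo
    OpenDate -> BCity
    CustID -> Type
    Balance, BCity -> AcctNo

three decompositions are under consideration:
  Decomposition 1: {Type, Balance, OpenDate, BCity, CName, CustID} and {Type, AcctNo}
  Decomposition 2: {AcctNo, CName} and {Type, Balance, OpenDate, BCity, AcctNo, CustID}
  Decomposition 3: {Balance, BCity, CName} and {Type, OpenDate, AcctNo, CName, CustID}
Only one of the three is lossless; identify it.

Decomposition 1

Decomposition 1: common = {Type}, closure = {Type, OpenDate, BCity, AcctNo} → lossless.
Decomposition 2: common = {AcctNo}, closure = {OpenDate, BCity, AcctNo} → lossy.
Decomposition 3: common = {CName}, closure = {CName} → lossy.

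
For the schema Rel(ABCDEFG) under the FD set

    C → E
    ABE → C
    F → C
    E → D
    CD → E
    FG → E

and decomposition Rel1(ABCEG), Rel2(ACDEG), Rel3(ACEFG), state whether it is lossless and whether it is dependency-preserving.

lossy but dependency-preserving

Lossless test (chase): Rows 1 and 2 agree on E; apply E→D and equate their D entries. Rows 1 and 3 agree on E; apply E→D and equate their D entries. No row becomes fully distinguished — the join is lossy.
Dependency preservation: every FD's attributes lie within a single fragment, so each can be enforced locally — preserved.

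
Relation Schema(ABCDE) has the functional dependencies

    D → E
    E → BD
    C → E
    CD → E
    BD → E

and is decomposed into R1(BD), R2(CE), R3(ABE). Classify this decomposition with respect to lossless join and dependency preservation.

Lossless test (chase): Rows 2 and 3 agree on E; apply E→BD and equate their BD entries. No row becomes fully distinguished — the join is lossy.
Dependency preservation: the restricted closure of {D} across the fragments never reaches {E}, so D → E cannot be enforced without a join — not preserved.

lossy and not dependency-preserving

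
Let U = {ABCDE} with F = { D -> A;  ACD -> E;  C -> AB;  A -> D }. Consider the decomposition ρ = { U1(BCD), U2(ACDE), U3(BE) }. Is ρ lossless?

Yes

Chase test. Columns are ABCDE; row i has aⱼ where attribute j ∈ Ui, else bᵢⱼ.
Initial tableau (one row per fragment):
  row 1: b11 a2 a3 a4 b15
  row 2: a1 b22 a3 a4 a5
  row 3: b31 a2 b33 b34 a5
Rows 1 and 2 agree on D; apply D→A and equate their A entries.
Rows 1 and 2 agree on ACD; apply ACD→E and equate their E entries.
Rows 1 and 2 agree on C; apply C→AB and equate their AB entries.
Row 1 is now all distinguished symbols — the join is lossless.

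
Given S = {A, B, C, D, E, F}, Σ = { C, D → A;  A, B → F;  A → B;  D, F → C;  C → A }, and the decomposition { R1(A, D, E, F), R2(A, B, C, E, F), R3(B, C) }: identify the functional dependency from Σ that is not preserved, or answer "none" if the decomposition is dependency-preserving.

Check D, F → C: no single fragment contains all of {C, D, F}, and the restricted closure of {D, F} across the fragments never reaches {C}.
C, D → A is preserved.
A, B → F is preserved.
A → B is preserved.
C → A is preserved.

D, F → C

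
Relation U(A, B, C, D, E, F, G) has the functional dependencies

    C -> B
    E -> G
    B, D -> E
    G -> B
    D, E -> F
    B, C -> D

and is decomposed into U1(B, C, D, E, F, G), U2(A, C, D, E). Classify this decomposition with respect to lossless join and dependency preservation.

lossless and dependency-preserving

Lossless test: (C, D, E)⁺ = {B, C, D, E, F, G}, which contains all of one fragment — lossless.
Dependency preservation: every FD's attributes lie within a single fragment, so each can be enforced locally — preserved.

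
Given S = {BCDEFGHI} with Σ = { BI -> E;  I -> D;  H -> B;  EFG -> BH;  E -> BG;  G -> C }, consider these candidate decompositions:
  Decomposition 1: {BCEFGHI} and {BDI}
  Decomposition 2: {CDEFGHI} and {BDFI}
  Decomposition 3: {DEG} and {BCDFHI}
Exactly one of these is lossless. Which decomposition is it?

Decomposition 1

Decomposition 1: common = {BI}, closure = {BCDEGI} → lossless.
Decomposition 2: common = {DFI}, closure = {DFI} → lossy.
Decomposition 3: common = {D}, closure = {D} → lossy.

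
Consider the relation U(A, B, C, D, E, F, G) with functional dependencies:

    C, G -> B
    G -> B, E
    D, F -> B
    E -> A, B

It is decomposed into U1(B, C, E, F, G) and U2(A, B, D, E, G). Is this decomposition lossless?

Common attributes: U1 ∩ U2 = {B, E, G}.
Closure of {B, E, G}: E → A, B applies, adding A. So (B, E, G)⁺ = {A, B, E, G}.
The closure contains neither all of U1 = {B, C, E, F, G} nor all of U2 = {A, B, D, E, G}, so the common attributes are not a superkey of either fragment. The join is lossy.

No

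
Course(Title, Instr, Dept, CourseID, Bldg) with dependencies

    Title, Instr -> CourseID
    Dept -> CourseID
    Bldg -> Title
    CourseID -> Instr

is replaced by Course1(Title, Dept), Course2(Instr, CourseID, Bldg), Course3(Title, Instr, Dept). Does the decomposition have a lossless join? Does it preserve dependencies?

Lossless test (chase): Rows 1 and 3 agree on Dept; apply Dept→CourseID and equate their CourseID entries. Rows 1 and 3 agree on CourseID; apply CourseID→Instr and equate their Instr entries. No row becomes fully distinguished — the join is lossy.
Dependency preservation: the restricted closure of {Title, Instr} across the fragments never reaches {CourseID}, so Title, Instr → CourseID cannot be enforced without a join — not preserved.

lossy and not dependency-preserving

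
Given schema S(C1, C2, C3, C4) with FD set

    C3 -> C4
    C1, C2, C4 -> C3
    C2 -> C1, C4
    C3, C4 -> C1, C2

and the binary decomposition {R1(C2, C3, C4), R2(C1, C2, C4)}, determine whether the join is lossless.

Common attributes: R1 ∩ R2 = {C2, C4}.
Closure of {C2, C4}: C2 → C1, C4 applies, adding C1; C1, C2, C4 → C3 applies, adding C3. So (C2, C4)⁺ = {C1, C2, C3, C4}.
This closure contains every attribute of R1, so R1 ∩ R2 → R1. The join is lossless.

Yes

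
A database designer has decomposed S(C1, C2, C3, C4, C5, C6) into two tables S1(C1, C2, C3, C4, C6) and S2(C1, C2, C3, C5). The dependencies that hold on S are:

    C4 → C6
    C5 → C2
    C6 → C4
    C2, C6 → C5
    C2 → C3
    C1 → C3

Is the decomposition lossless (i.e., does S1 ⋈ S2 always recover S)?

Common attributes: S1 ∩ S2 = {C1, C2, C3}.
No dependency enlarges {C1, C2, C3}, so (C1, C2, C3)⁺ = {C1, C2, C3}.
The closure contains neither all of S1 = {C1, C2, C3, C4, C6} nor all of S2 = {C1, C2, C3, C5}, so the common attributes are not a superkey of either fragment. The join is lossy.

No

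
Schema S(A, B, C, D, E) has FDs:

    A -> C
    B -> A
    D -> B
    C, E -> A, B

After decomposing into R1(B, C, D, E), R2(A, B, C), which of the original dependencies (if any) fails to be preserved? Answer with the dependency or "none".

none

A → C lies within R2.
B → A lies within R2.
D → B lies within R1.
C, E → A, B: restricted closure across fragments reaches A, B.
Every dependency is enforceable on the fragments, so the decomposition is dependency-preserving.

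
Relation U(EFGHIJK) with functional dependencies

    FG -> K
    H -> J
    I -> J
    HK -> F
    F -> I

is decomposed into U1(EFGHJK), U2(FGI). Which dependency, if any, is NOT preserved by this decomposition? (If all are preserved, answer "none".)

I -> J

Check I → J: no single fragment contains all of {IJ}, and the restricted closure of {I} across the fragments never reaches {J}.
FG → K is preserved.
H → J is preserved.
HK → F is preserved.
F → I is preserved.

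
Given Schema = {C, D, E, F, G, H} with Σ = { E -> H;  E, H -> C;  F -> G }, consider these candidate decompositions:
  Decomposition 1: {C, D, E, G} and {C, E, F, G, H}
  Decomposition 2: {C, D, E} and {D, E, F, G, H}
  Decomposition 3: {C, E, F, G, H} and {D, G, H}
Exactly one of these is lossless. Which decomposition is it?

Decomposition 2

Decomposition 1: common = {C, E, G}, closure = {C, E, G, H} → lossy.
Decomposition 2: common = {D, E}, closure = {C, D, E, H} → lossless.
Decomposition 3: common = {G, H}, closure = {G, H} → lossy.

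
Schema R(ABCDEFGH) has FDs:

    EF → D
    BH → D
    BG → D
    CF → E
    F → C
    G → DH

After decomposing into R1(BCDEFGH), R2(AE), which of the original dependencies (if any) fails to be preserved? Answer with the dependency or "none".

none

EF → D lies within R1.
BH → D lies within R1.
BG → D lies within R1.
CF → E lies within R1.
F → C lies within R1.
G → DH lies within R1.
Every dependency is enforceable on the fragments, so the decomposition is dependency-preserving.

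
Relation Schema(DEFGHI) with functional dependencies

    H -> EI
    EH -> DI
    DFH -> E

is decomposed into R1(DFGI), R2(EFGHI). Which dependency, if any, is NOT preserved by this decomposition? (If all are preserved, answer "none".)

EH -> DI

Check EH → DI: no single fragment contains all of {DEHI}, and the restricted closure of {EH} across the fragments never reaches {DI}.
H → EI is preserved.
DFH → E is preserved.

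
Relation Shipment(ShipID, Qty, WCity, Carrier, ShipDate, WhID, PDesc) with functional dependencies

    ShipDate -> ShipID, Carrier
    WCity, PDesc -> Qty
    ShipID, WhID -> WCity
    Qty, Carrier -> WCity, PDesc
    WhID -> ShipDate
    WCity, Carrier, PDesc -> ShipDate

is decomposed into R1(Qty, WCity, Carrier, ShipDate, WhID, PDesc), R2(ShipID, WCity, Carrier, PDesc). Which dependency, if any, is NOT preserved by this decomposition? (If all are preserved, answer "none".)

Check ShipDate → ShipID, Carrier: no single fragment contains all of {ShipID, Carrier, ShipDate}, and the restricted closure of {ShipDate} across the fragments never reaches {ShipID, Carrier}.
WCity, PDesc → Qty is preserved.
ShipID, WhID → WCity is preserved.
Qty, Carrier → WCity, PDesc is preserved.
WhID → ShipDate is preserved.
WCity, Carrier, PDesc → ShipDate is preserved.

ShipDate -> ShipID, Carrier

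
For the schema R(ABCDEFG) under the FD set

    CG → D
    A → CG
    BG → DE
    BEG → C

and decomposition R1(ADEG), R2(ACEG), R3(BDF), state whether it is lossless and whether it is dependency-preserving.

Lossless test (chase): Rows 1 and 2 agree on A; apply A→CG and equate their CG entries. Rows 1 and 2 agree on CG; apply CG→D and equate their D entries. No row becomes fully distinguished — the join is lossy.
Dependency preservation: the restricted closure of {CG} across the fragments never reaches {D}, so CG → D cannot be enforced without a join — not preserved.

lossy and not dependency-preserving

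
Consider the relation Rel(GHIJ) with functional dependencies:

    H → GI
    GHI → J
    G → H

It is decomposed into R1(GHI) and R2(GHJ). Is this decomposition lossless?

Yes

Common attributes: R1 ∩ R2 = {GH}.
Closure of {GH}: H → GI applies, adding I; GHI → J applies, adding J. So (GH)⁺ = {GHIJ}.
This closure contains every attribute of R1, so R1 ∩ R2 → R1. The join is lossless.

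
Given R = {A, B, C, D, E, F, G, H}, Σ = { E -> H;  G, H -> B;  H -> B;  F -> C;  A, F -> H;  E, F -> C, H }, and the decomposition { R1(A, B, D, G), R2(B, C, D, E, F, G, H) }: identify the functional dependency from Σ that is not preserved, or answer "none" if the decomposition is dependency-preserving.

Check A, F → H: no single fragment contains all of {A, F, H}, and the restricted closure of {A, F} across the fragments never reaches {H}.
E → H is preserved.
G, H → B is preserved.
H → B is preserved.
F → C is preserved.
E, F → C, H is preserved.

A, F -> H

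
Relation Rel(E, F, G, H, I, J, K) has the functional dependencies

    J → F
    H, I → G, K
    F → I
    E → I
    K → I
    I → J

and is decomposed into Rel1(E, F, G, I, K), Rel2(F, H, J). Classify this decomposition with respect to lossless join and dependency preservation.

lossy and not dependency-preserving

Lossless test: (F)⁺ = {F, I, J}, which is a superkey of neither fragment — lossy.
Dependency preservation: the restricted closure of {H, I} across the fragments never reaches {G, K}, so H, I → G, K cannot be enforced without a join — not preserved.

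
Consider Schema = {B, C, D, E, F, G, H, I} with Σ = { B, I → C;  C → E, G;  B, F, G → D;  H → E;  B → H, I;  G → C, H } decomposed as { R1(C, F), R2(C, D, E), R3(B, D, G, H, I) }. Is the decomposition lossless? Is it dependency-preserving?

lossy and not dependency-preserving

Lossless test (chase): Rows 1 and 2 agree on C; apply C→E, G and equate their E, G entries. Rows 1 and 2 agree on G; apply G→C, H and equate their C, H entries. No row becomes fully distinguished — the join is lossy.
Dependency preservation: the restricted closure of {B, I} across the fragments never reaches {C}, so B, I → C cannot be enforced without a join — not preserved.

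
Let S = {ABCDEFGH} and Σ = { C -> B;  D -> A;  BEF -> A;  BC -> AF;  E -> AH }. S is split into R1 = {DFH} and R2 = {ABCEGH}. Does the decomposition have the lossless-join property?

Common attributes: R1 ∩ R2 = {H}.
No dependency enlarges {H}, so (H)⁺ = {H}.
The closure contains neither all of R1 = {DFH} nor all of R2 = {ABCEGH}, so the common attributes are not a superkey of either fragment. The join is lossy.

No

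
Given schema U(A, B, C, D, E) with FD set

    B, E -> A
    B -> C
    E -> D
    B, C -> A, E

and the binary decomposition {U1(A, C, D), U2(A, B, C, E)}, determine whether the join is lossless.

No

Common attributes: U1 ∩ U2 = {A, C}.
No dependency enlarges {A, C}, so (A, C)⁺ = {A, C}.
The closure contains neither all of U1 = {A, C, D} nor all of U2 = {A, B, C, E}, so the common attributes are not a superkey of either fragment. The join is lossy.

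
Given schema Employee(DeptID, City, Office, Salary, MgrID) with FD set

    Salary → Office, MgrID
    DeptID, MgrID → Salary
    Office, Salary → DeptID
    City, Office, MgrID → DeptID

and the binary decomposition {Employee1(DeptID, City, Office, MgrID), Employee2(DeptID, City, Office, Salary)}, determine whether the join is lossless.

No

Common attributes: Employee1 ∩ Employee2 = {DeptID, City, Office}.
No dependency enlarges {DeptID, City, Office}, so (DeptID, City, Office)⁺ = {DeptID, City, Office}.
The closure contains neither all of Employee1 = {DeptID, City, Office, MgrID} nor all of Employee2 = {DeptID, City, Office, Salary}, so the common attributes are not a superkey of either fragment. The join is lossy.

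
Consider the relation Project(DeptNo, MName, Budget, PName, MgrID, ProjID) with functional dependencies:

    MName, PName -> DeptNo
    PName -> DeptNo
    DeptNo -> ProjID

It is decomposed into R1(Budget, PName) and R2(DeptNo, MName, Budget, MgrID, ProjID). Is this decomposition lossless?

Common attributes: R1 ∩ R2 = {Budget}.
No dependency enlarges {Budget}, so (Budget)⁺ = {Budget}.
The closure contains neither all of R1 = {Budget, PName} nor all of R2 = {DeptNo, MName, Budget, MgrID, ProjID}, so the common attributes are not a superkey of either fragment. The join is lossy.

No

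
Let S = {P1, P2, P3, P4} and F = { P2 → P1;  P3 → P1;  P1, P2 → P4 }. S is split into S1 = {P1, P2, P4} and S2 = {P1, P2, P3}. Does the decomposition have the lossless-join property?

Common attributes: S1 ∩ S2 = {P1, P2}.
Closure of {P1, P2}: P1, P2 → P4 applies, adding P4. So (P1, P2)⁺ = {P1, P2, P4}.
This closure contains every attribute of S1, so S1 ∩ S2 → S1. The join is lossless.

Yes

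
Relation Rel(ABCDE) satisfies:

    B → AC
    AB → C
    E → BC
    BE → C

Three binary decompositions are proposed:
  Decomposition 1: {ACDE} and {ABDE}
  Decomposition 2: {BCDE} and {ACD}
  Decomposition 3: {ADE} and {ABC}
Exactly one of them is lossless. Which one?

Decomposition 1: common = {ADE}, closure = {ABCDE} → lossless.
Decomposition 2: common = {CD}, closure = {CD} → lossy.
Decomposition 3: common = {A}, closure = {A} → lossy.

Decomposition 1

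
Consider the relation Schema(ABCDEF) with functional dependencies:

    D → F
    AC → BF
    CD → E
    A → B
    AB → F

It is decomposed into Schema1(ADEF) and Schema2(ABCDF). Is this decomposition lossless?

No

Common attributes: Schema1 ∩ Schema2 = {ADF}.
Closure of {ADF}: A → B applies, adding B. So (ADF)⁺ = {ABDF}.
The closure contains neither all of Schema1 = {ADEF} nor all of Schema2 = {ABCDF}, so the common attributes are not a superkey of either fragment. The join is lossy.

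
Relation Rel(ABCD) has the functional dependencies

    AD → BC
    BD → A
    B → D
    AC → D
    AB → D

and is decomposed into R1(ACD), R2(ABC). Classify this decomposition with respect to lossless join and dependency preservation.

Lossless test: (AC)⁺ = {ABCD}, which contains all of one fragment — lossless.
Dependency preservation: AD → BC; BD → A; B → D; AB → D are not contained in any single fragment, but the restricted closure of each left-hand side across the fragments still reaches the right-hand side; the remaining FDs each lie inside some fragment. All dependencies are preserved.

lossless and dependency-preserving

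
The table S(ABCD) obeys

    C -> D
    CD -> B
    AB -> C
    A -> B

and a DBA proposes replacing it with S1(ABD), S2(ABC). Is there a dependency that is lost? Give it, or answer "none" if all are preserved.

C -> D

Check C → D: no single fragment contains all of {CD}, and the restricted closure of {C} across the fragments never reaches {D}.
CD → B is preserved.
AB → C is preserved.
A → B is preserved.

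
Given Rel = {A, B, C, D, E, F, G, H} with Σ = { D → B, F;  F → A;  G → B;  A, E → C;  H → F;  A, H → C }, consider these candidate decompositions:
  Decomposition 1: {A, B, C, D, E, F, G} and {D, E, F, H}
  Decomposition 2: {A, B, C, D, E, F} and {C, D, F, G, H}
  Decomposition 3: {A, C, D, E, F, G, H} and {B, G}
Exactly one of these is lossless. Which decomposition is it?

Decomposition 3

Decomposition 1: common = {D, E, F}, closure = {A, B, C, D, E, F} → lossy.
Decomposition 2: common = {C, D, F}, closure = {A, B, C, D, F} → lossy.
Decomposition 3: common = {G}, closure = {B, G} → lossless.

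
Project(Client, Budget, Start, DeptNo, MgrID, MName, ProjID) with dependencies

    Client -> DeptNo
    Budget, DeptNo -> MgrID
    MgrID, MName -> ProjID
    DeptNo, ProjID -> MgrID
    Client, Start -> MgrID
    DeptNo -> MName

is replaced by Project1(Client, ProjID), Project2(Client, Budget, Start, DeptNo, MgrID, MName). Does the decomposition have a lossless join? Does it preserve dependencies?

Lossless test: (Client)⁺ = {Client, DeptNo, MName}, which is a superkey of neither fragment — lossy.
Dependency preservation: the restricted closure of {MgrID, MName} across the fragments never reaches {ProjID}, so MgrID, MName → ProjID cannot be enforced without a join — not preserved.

lossy and not dependency-preserving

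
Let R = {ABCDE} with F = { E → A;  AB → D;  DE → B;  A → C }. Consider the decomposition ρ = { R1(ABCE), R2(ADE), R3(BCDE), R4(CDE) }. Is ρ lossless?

Yes

Chase test. Columns are ABCDE; row i has aⱼ where attribute j ∈ Ri, else bᵢⱼ.
Initial tableau (one row per fragment):
  row 1: a1 a2 a3 b14 a5
  row 2: a1 b22 b23 a4 a5
  row 3: b31 a2 a3 a4 a5
  row 4: b41 b42 a3 a4 a5
Rows 1 and 3 agree on E; apply E→A and equate their A entries.
Rows 1 and 4 agree on E; apply E→A and equate their A entries.
Rows 1 and 3 agree on AB; apply AB→D and equate their D entries.
Rows 1 and 2 agree on DE; apply DE→B and equate their B entries.
Rows 1 and 4 agree on DE; apply DE→B and equate their B entries.
Rows 1 and 2 agree on A; apply A→C and equate their C entries.
Row 1 is now all distinguished symbols — the join is lossless.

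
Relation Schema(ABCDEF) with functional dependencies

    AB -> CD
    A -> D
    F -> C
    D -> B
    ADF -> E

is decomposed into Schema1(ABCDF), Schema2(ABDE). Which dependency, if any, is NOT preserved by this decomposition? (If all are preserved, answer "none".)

Check ADF → E: no single fragment contains all of {ADEF}, and the restricted closure of {ADF} across the fragments never reaches {E}.
AB → CD is preserved.
A → D is preserved.
F → C is preserved.
D → B is preserved.

ADF -> E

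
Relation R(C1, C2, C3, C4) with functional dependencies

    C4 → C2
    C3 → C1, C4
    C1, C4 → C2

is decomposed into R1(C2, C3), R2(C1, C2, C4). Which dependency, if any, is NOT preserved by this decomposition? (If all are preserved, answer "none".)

Check C3 → C1, C4: no single fragment contains all of {C1, C3, C4}, and the restricted closure of {C3} across the fragments never reaches {C1, C4}.
C4 → C2 is preserved.
C1, C4 → C2 is preserved.

C3 → C1, C4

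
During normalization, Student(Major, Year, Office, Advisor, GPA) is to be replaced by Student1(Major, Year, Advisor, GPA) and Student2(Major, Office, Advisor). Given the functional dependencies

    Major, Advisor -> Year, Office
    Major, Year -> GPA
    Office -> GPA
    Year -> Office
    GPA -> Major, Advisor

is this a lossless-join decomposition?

Yes

Common attributes: Student1 ∩ Student2 = {Major, Advisor}.
Closure of {Major, Advisor}: Major, Advisor → Year, Office applies, adding Year, Office; Major, Year → GPA applies, adding GPA. So (Major, Advisor)⁺ = {Major, Year, Office, Advisor, GPA}.
This closure contains every attribute of Student1, so Student1 ∩ Student2 → Student1. The join is lossless.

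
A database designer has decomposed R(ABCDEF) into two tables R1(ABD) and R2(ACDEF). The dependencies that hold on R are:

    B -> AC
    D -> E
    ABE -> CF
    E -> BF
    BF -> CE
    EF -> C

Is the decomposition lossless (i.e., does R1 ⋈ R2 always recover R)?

Yes

Common attributes: R1 ∩ R2 = {AD}.
Closure of {AD}: D → E applies, adding E; E → BF applies, adding BF; BF → CE applies, adding C. So (AD)⁺ = {ABCDEF}.
This closure contains every attribute of R1, so R1 ∩ R2 → R1. The join is lossless.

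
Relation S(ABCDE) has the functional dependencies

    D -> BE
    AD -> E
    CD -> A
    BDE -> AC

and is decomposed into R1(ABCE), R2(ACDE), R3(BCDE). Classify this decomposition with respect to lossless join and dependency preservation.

Lossless test (chase): Rows 2 and 3 agree on D; apply D→BE and equate their BE entries. Rows 2 and 3 agree on CD; apply CD→A and equate their A entries. Row 2 is now all distinguished symbols — the join is lossless.
Dependency preservation: BDE → AC is not contained in any single fragment, but the restricted closure of its left-hand side across the fragments still reaches the right-hand side; the remaining FDs each lie inside some fragment. All dependencies are preserved.

lossless and dependency-preserving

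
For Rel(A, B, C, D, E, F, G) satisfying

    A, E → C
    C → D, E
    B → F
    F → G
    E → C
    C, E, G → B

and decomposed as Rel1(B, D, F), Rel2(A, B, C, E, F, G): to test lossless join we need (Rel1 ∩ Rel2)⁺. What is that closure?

B, F, G

Rel1 ∩ Rel2 = {B, F}.
F → G applies, adding G
Closure: {B, F, G}.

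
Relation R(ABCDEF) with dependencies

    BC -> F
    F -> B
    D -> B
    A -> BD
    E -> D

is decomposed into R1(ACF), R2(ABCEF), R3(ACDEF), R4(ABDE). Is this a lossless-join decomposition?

Chase test. Columns are ABCDEF; row i has aⱼ where attribute j ∈ Ri, else bᵢⱼ.
Initial tableau (one row per fragment):
  row 1: a1 b12 a3 b14 b15 a6
  row 2: a1 a2 a3 b24 a5 a6
  row 3: a1 b32 a3 a4 a5 a6
  row 4: a1 a2 b43 a4 a5 b46
Rows 1 and 2 agree on F; apply F→B and equate their B entries.
Rows 1 and 3 agree on F; apply F→B and equate their B entries.
Rows 1 and 2 agree on A; apply A→BD and equate their BD entries.
Rows 1 and 3 agree on A; apply A→BD and equate their BD entries.
Row 2 is now all distinguished symbols — the join is lossless.

Yes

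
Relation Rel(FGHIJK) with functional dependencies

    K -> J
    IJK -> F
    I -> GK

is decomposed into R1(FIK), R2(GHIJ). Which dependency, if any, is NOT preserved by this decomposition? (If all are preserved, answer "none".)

K -> J

Check K → J: no single fragment contains all of {JK}, and the restricted closure of {K} across the fragments never reaches {J}.
IJK → F is preserved.
I → GK is preserved.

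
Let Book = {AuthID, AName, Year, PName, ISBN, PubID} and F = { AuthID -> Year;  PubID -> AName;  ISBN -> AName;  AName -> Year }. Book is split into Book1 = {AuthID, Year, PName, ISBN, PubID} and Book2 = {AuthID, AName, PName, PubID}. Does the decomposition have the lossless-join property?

Common attributes: Book1 ∩ Book2 = {AuthID, PName, PubID}.
Closure of {AuthID, PName, PubID}: AuthID → Year applies, adding Year; PubID → AName applies, adding AName. So (AuthID, PName, PubID)⁺ = {AuthID, AName, Year, PName, PubID}.
This closure contains every attribute of Book2, so Book1 ∩ Book2 → Book2. The join is lossless.

Yes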